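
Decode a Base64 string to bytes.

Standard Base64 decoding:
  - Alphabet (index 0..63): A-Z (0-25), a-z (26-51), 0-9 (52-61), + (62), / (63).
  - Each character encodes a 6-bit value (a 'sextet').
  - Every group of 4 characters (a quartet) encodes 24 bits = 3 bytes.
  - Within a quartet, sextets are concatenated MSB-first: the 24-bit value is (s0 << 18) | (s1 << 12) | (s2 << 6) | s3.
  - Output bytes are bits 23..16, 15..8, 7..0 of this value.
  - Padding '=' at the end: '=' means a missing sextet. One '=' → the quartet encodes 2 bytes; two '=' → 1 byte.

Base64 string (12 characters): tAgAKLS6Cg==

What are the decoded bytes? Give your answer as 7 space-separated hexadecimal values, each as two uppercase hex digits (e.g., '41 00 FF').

Answer: B4 08 00 28 B4 BA 0A

Derivation:
After char 0 ('t'=45): chars_in_quartet=1 acc=0x2D bytes_emitted=0
After char 1 ('A'=0): chars_in_quartet=2 acc=0xB40 bytes_emitted=0
After char 2 ('g'=32): chars_in_quartet=3 acc=0x2D020 bytes_emitted=0
After char 3 ('A'=0): chars_in_quartet=4 acc=0xB40800 -> emit B4 08 00, reset; bytes_emitted=3
After char 4 ('K'=10): chars_in_quartet=1 acc=0xA bytes_emitted=3
After char 5 ('L'=11): chars_in_quartet=2 acc=0x28B bytes_emitted=3
After char 6 ('S'=18): chars_in_quartet=3 acc=0xA2D2 bytes_emitted=3
After char 7 ('6'=58): chars_in_quartet=4 acc=0x28B4BA -> emit 28 B4 BA, reset; bytes_emitted=6
After char 8 ('C'=2): chars_in_quartet=1 acc=0x2 bytes_emitted=6
After char 9 ('g'=32): chars_in_quartet=2 acc=0xA0 bytes_emitted=6
Padding '==': partial quartet acc=0xA0 -> emit 0A; bytes_emitted=7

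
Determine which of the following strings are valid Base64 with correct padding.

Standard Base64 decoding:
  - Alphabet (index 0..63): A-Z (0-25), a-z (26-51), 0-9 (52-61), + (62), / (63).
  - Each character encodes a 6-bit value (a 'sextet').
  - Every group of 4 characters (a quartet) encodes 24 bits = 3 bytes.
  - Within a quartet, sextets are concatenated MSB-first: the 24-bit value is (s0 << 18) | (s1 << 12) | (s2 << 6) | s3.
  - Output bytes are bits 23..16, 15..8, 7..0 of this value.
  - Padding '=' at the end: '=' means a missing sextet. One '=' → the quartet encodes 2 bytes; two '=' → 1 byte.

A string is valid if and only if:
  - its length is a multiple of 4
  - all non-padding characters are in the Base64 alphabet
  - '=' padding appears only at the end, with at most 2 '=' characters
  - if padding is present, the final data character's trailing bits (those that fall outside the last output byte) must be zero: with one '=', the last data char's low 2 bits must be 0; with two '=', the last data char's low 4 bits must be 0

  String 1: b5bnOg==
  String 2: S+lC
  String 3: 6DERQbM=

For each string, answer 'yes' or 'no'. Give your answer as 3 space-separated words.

String 1: 'b5bnOg==' → valid
String 2: 'S+lC' → valid
String 3: '6DERQbM=' → valid

Answer: yes yes yes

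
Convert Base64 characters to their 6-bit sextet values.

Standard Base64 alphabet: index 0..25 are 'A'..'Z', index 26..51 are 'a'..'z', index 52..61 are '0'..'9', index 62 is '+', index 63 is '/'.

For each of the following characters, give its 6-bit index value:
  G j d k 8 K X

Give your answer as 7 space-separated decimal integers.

'G': A..Z range, ord('G') − ord('A') = 6
'j': a..z range, 26 + ord('j') − ord('a') = 35
'd': a..z range, 26 + ord('d') − ord('a') = 29
'k': a..z range, 26 + ord('k') − ord('a') = 36
'8': 0..9 range, 52 + ord('8') − ord('0') = 60
'K': A..Z range, ord('K') − ord('A') = 10
'X': A..Z range, ord('X') − ord('A') = 23

Answer: 6 35 29 36 60 10 23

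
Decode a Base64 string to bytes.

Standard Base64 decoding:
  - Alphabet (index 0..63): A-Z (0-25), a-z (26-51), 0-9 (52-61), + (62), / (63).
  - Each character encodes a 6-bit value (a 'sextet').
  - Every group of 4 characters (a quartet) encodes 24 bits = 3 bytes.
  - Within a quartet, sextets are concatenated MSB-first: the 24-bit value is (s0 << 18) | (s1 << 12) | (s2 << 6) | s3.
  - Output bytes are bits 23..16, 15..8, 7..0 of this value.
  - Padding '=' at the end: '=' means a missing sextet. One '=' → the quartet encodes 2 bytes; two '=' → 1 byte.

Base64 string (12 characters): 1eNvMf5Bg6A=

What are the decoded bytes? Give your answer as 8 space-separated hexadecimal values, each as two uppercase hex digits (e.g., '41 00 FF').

Answer: D5 E3 6F 31 FE 41 83 A0

Derivation:
After char 0 ('1'=53): chars_in_quartet=1 acc=0x35 bytes_emitted=0
After char 1 ('e'=30): chars_in_quartet=2 acc=0xD5E bytes_emitted=0
After char 2 ('N'=13): chars_in_quartet=3 acc=0x3578D bytes_emitted=0
After char 3 ('v'=47): chars_in_quartet=4 acc=0xD5E36F -> emit D5 E3 6F, reset; bytes_emitted=3
After char 4 ('M'=12): chars_in_quartet=1 acc=0xC bytes_emitted=3
After char 5 ('f'=31): chars_in_quartet=2 acc=0x31F bytes_emitted=3
After char 6 ('5'=57): chars_in_quartet=3 acc=0xC7F9 bytes_emitted=3
After char 7 ('B'=1): chars_in_quartet=4 acc=0x31FE41 -> emit 31 FE 41, reset; bytes_emitted=6
After char 8 ('g'=32): chars_in_quartet=1 acc=0x20 bytes_emitted=6
After char 9 ('6'=58): chars_in_quartet=2 acc=0x83A bytes_emitted=6
After char 10 ('A'=0): chars_in_quartet=3 acc=0x20E80 bytes_emitted=6
Padding '=': partial quartet acc=0x20E80 -> emit 83 A0; bytes_emitted=8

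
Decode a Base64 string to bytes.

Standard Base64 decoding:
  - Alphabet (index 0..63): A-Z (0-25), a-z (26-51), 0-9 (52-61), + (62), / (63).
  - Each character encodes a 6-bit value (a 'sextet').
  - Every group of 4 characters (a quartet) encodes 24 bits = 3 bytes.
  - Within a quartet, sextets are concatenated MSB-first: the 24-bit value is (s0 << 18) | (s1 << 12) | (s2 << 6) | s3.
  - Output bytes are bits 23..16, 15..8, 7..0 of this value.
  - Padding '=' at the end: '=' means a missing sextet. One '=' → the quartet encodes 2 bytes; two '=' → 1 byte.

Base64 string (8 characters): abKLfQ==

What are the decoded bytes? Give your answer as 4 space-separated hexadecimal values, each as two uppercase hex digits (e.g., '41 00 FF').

After char 0 ('a'=26): chars_in_quartet=1 acc=0x1A bytes_emitted=0
After char 1 ('b'=27): chars_in_quartet=2 acc=0x69B bytes_emitted=0
After char 2 ('K'=10): chars_in_quartet=3 acc=0x1A6CA bytes_emitted=0
After char 3 ('L'=11): chars_in_quartet=4 acc=0x69B28B -> emit 69 B2 8B, reset; bytes_emitted=3
After char 4 ('f'=31): chars_in_quartet=1 acc=0x1F bytes_emitted=3
After char 5 ('Q'=16): chars_in_quartet=2 acc=0x7D0 bytes_emitted=3
Padding '==': partial quartet acc=0x7D0 -> emit 7D; bytes_emitted=4

Answer: 69 B2 8B 7D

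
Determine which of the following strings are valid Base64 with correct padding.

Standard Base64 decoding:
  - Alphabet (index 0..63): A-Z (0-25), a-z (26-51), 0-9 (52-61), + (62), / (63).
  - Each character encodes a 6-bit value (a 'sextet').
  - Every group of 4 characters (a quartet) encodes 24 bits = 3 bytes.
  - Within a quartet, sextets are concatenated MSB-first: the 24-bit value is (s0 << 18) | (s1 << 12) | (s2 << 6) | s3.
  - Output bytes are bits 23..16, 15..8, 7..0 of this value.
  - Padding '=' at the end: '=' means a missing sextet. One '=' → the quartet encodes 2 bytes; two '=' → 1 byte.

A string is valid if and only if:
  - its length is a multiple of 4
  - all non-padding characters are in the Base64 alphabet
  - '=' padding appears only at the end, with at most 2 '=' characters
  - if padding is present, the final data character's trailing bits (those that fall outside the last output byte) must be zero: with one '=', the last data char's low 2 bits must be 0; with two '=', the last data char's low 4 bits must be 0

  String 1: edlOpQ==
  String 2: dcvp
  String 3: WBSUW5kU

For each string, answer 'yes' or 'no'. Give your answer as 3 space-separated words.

String 1: 'edlOpQ==' → valid
String 2: 'dcvp' → valid
String 3: 'WBSUW5kU' → valid

Answer: yes yes yes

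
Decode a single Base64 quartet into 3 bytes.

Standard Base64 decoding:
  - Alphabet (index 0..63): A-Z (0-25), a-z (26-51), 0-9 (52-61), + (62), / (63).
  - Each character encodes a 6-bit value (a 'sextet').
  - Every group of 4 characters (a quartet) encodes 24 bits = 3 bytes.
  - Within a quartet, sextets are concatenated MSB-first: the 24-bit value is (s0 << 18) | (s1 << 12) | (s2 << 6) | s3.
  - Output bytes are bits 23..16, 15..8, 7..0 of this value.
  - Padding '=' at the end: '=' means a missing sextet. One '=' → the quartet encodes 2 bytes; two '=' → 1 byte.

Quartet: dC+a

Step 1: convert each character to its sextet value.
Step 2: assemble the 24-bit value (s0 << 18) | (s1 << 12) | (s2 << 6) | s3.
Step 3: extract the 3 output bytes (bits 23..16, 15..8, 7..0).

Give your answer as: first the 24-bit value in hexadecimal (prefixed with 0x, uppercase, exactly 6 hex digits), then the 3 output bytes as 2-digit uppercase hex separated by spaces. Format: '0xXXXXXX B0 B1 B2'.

Answer: 0x742F9A 74 2F 9A

Derivation:
Sextets: d=29, C=2, +=62, a=26
24-bit: (29<<18) | (2<<12) | (62<<6) | 26
      = 0x740000 | 0x002000 | 0x000F80 | 0x00001A
      = 0x742F9A
Bytes: (v>>16)&0xFF=74, (v>>8)&0xFF=2F, v&0xFF=9A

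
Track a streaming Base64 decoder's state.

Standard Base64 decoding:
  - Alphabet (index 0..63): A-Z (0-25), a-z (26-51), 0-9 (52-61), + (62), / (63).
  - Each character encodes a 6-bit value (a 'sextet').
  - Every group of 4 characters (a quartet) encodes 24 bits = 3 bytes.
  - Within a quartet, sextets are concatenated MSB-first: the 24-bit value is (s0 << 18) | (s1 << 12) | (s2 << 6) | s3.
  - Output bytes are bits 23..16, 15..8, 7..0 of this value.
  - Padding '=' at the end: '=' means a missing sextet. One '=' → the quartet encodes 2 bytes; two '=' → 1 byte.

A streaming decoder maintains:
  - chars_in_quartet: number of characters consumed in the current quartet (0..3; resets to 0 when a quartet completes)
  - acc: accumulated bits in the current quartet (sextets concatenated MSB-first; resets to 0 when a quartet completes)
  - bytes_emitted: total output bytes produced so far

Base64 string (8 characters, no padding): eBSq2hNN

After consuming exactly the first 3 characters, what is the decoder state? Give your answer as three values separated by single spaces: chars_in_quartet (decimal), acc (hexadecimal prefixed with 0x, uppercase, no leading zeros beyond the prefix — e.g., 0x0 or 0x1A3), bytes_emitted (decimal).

After char 0 ('e'=30): chars_in_quartet=1 acc=0x1E bytes_emitted=0
After char 1 ('B'=1): chars_in_quartet=2 acc=0x781 bytes_emitted=0
After char 2 ('S'=18): chars_in_quartet=3 acc=0x1E052 bytes_emitted=0

Answer: 3 0x1E052 0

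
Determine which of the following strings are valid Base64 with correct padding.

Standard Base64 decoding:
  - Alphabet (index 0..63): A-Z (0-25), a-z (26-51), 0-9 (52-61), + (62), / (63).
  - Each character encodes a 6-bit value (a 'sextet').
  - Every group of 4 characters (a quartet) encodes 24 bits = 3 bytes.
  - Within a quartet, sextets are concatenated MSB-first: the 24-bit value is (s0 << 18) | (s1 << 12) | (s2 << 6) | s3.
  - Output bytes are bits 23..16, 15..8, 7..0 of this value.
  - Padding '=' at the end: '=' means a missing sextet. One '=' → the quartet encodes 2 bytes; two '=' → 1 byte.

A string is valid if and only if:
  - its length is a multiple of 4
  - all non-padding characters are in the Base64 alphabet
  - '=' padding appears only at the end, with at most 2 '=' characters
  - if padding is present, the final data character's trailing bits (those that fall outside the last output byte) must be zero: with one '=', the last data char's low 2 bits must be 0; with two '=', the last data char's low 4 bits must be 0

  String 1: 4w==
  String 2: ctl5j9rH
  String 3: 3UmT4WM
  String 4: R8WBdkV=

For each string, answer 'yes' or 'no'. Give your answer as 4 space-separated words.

Answer: yes yes no no

Derivation:
String 1: '4w==' → valid
String 2: 'ctl5j9rH' → valid
String 3: '3UmT4WM' → invalid (len=7 not mult of 4)
String 4: 'R8WBdkV=' → invalid (bad trailing bits)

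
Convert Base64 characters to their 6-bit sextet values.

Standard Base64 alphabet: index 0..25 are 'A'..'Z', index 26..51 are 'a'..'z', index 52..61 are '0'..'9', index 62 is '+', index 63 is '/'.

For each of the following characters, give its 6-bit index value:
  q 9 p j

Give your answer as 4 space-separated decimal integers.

'q': a..z range, 26 + ord('q') − ord('a') = 42
'9': 0..9 range, 52 + ord('9') − ord('0') = 61
'p': a..z range, 26 + ord('p') − ord('a') = 41
'j': a..z range, 26 + ord('j') − ord('a') = 35

Answer: 42 61 41 35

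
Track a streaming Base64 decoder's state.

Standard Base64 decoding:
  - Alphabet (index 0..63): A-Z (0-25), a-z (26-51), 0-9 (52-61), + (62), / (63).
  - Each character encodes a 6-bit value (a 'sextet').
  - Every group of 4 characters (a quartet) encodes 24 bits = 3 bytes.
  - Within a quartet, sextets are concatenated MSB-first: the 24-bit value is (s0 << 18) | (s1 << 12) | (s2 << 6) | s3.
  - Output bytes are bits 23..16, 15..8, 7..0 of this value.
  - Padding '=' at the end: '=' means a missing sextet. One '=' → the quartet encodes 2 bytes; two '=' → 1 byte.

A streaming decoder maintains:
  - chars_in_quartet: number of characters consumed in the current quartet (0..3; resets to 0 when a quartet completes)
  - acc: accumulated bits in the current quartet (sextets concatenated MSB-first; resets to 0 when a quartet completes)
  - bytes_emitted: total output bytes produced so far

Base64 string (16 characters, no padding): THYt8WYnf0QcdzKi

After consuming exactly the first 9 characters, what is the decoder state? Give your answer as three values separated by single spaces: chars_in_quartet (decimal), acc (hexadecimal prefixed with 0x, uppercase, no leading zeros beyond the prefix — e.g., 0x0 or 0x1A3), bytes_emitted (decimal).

After char 0 ('T'=19): chars_in_quartet=1 acc=0x13 bytes_emitted=0
After char 1 ('H'=7): chars_in_quartet=2 acc=0x4C7 bytes_emitted=0
After char 2 ('Y'=24): chars_in_quartet=3 acc=0x131D8 bytes_emitted=0
After char 3 ('t'=45): chars_in_quartet=4 acc=0x4C762D -> emit 4C 76 2D, reset; bytes_emitted=3
After char 4 ('8'=60): chars_in_quartet=1 acc=0x3C bytes_emitted=3
After char 5 ('W'=22): chars_in_quartet=2 acc=0xF16 bytes_emitted=3
After char 6 ('Y'=24): chars_in_quartet=3 acc=0x3C598 bytes_emitted=3
After char 7 ('n'=39): chars_in_quartet=4 acc=0xF16627 -> emit F1 66 27, reset; bytes_emitted=6
After char 8 ('f'=31): chars_in_quartet=1 acc=0x1F bytes_emitted=6

Answer: 1 0x1F 6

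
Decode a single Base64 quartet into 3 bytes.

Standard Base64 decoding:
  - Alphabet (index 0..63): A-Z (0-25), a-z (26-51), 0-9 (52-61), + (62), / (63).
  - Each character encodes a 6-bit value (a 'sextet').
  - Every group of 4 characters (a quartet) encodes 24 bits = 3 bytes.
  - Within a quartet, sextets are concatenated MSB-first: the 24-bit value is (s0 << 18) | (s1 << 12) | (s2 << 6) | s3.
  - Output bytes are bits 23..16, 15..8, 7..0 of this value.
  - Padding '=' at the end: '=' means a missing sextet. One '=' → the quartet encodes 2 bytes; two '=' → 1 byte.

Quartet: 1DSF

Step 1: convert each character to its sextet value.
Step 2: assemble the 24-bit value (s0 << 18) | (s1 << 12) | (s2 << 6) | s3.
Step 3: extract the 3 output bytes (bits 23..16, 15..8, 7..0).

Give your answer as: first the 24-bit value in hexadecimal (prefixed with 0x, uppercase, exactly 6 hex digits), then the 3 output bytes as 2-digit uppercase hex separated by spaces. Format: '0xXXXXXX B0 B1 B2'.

Answer: 0xD43485 D4 34 85

Derivation:
Sextets: 1=53, D=3, S=18, F=5
24-bit: (53<<18) | (3<<12) | (18<<6) | 5
      = 0xD40000 | 0x003000 | 0x000480 | 0x000005
      = 0xD43485
Bytes: (v>>16)&0xFF=D4, (v>>8)&0xFF=34, v&0xFF=85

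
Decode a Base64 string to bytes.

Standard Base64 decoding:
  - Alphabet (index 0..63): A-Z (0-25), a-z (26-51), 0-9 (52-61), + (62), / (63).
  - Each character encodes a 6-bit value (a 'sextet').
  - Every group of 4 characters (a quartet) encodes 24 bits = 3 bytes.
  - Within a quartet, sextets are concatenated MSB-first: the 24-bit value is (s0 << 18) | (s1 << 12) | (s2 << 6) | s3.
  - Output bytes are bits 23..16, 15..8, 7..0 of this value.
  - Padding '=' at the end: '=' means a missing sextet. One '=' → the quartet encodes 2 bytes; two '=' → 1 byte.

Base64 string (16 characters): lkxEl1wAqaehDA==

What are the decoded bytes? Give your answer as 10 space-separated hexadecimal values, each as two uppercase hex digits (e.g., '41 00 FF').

After char 0 ('l'=37): chars_in_quartet=1 acc=0x25 bytes_emitted=0
After char 1 ('k'=36): chars_in_quartet=2 acc=0x964 bytes_emitted=0
After char 2 ('x'=49): chars_in_quartet=3 acc=0x25931 bytes_emitted=0
After char 3 ('E'=4): chars_in_quartet=4 acc=0x964C44 -> emit 96 4C 44, reset; bytes_emitted=3
After char 4 ('l'=37): chars_in_quartet=1 acc=0x25 bytes_emitted=3
After char 5 ('1'=53): chars_in_quartet=2 acc=0x975 bytes_emitted=3
After char 6 ('w'=48): chars_in_quartet=3 acc=0x25D70 bytes_emitted=3
After char 7 ('A'=0): chars_in_quartet=4 acc=0x975C00 -> emit 97 5C 00, reset; bytes_emitted=6
After char 8 ('q'=42): chars_in_quartet=1 acc=0x2A bytes_emitted=6
After char 9 ('a'=26): chars_in_quartet=2 acc=0xA9A bytes_emitted=6
After char 10 ('e'=30): chars_in_quartet=3 acc=0x2A69E bytes_emitted=6
After char 11 ('h'=33): chars_in_quartet=4 acc=0xA9A7A1 -> emit A9 A7 A1, reset; bytes_emitted=9
After char 12 ('D'=3): chars_in_quartet=1 acc=0x3 bytes_emitted=9
After char 13 ('A'=0): chars_in_quartet=2 acc=0xC0 bytes_emitted=9
Padding '==': partial quartet acc=0xC0 -> emit 0C; bytes_emitted=10

Answer: 96 4C 44 97 5C 00 A9 A7 A1 0C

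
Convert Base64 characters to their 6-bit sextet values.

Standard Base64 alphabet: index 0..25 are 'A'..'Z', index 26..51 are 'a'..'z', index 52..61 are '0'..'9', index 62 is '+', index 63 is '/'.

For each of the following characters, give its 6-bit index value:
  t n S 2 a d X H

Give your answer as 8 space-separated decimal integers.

't': a..z range, 26 + ord('t') − ord('a') = 45
'n': a..z range, 26 + ord('n') − ord('a') = 39
'S': A..Z range, ord('S') − ord('A') = 18
'2': 0..9 range, 52 + ord('2') − ord('0') = 54
'a': a..z range, 26 + ord('a') − ord('a') = 26
'd': a..z range, 26 + ord('d') − ord('a') = 29
'X': A..Z range, ord('X') − ord('A') = 23
'H': A..Z range, ord('H') − ord('A') = 7

Answer: 45 39 18 54 26 29 23 7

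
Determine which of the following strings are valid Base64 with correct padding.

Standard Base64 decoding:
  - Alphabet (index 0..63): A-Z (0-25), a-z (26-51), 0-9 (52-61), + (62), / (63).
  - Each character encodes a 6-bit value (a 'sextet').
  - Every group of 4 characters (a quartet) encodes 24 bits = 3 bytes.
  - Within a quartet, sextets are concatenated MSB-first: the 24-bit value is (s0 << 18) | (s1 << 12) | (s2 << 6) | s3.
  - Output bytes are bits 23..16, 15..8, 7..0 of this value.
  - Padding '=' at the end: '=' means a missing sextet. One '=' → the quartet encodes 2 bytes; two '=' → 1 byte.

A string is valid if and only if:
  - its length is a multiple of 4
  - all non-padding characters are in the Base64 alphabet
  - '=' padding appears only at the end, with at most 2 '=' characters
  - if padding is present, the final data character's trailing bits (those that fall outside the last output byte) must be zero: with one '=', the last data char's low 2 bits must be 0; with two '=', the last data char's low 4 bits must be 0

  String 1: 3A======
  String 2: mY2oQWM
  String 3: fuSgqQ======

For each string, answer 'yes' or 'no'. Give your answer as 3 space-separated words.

Answer: no no no

Derivation:
String 1: '3A======' → invalid (6 pad chars (max 2))
String 2: 'mY2oQWM' → invalid (len=7 not mult of 4)
String 3: 'fuSgqQ======' → invalid (6 pad chars (max 2))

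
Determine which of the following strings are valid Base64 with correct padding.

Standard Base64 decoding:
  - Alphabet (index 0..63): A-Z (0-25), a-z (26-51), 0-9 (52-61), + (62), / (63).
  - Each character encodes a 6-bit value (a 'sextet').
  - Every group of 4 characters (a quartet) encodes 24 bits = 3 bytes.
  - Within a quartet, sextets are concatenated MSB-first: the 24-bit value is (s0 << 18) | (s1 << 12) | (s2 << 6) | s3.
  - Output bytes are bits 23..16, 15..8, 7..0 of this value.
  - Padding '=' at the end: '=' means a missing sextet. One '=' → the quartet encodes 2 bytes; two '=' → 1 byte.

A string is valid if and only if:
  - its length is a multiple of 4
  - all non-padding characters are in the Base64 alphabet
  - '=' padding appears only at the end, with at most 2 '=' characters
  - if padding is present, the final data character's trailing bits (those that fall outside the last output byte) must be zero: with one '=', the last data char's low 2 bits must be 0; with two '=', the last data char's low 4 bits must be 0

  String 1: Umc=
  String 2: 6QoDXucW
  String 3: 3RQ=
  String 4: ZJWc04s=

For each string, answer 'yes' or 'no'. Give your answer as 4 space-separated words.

Answer: yes yes yes yes

Derivation:
String 1: 'Umc=' → valid
String 2: '6QoDXucW' → valid
String 3: '3RQ=' → valid
String 4: 'ZJWc04s=' → valid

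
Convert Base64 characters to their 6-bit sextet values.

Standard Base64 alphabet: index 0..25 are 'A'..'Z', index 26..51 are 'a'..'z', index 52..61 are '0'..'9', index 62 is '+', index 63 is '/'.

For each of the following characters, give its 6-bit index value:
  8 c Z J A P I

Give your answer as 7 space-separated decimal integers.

'8': 0..9 range, 52 + ord('8') − ord('0') = 60
'c': a..z range, 26 + ord('c') − ord('a') = 28
'Z': A..Z range, ord('Z') − ord('A') = 25
'J': A..Z range, ord('J') − ord('A') = 9
'A': A..Z range, ord('A') − ord('A') = 0
'P': A..Z range, ord('P') − ord('A') = 15
'I': A..Z range, ord('I') − ord('A') = 8

Answer: 60 28 25 9 0 15 8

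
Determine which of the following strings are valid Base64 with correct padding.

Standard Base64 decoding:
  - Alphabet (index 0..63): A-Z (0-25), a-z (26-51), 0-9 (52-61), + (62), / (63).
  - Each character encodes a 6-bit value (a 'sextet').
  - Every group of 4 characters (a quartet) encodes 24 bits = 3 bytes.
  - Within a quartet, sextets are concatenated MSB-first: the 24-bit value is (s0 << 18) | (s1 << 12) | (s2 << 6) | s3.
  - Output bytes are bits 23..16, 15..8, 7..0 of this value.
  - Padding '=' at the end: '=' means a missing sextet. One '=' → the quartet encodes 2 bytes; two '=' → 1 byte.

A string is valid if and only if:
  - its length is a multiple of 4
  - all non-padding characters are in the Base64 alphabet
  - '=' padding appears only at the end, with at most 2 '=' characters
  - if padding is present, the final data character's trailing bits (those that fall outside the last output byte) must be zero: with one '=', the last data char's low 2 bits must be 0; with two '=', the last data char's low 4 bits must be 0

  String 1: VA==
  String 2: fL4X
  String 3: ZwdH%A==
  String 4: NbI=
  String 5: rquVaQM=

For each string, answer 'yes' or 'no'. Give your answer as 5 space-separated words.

Answer: yes yes no yes yes

Derivation:
String 1: 'VA==' → valid
String 2: 'fL4X' → valid
String 3: 'ZwdH%A==' → invalid (bad char(s): ['%'])
String 4: 'NbI=' → valid
String 5: 'rquVaQM=' → valid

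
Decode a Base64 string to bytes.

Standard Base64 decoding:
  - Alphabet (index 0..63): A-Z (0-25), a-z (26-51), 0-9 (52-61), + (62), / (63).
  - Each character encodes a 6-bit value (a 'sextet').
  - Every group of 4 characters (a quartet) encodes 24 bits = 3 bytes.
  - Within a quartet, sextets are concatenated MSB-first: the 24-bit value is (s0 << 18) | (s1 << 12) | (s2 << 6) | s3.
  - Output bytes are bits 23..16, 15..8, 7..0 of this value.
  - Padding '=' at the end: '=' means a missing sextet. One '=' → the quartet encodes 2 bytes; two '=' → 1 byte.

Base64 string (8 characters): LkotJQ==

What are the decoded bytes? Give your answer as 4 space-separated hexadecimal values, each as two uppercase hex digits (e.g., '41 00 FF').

After char 0 ('L'=11): chars_in_quartet=1 acc=0xB bytes_emitted=0
After char 1 ('k'=36): chars_in_quartet=2 acc=0x2E4 bytes_emitted=0
After char 2 ('o'=40): chars_in_quartet=3 acc=0xB928 bytes_emitted=0
After char 3 ('t'=45): chars_in_quartet=4 acc=0x2E4A2D -> emit 2E 4A 2D, reset; bytes_emitted=3
After char 4 ('J'=9): chars_in_quartet=1 acc=0x9 bytes_emitted=3
After char 5 ('Q'=16): chars_in_quartet=2 acc=0x250 bytes_emitted=3
Padding '==': partial quartet acc=0x250 -> emit 25; bytes_emitted=4

Answer: 2E 4A 2D 25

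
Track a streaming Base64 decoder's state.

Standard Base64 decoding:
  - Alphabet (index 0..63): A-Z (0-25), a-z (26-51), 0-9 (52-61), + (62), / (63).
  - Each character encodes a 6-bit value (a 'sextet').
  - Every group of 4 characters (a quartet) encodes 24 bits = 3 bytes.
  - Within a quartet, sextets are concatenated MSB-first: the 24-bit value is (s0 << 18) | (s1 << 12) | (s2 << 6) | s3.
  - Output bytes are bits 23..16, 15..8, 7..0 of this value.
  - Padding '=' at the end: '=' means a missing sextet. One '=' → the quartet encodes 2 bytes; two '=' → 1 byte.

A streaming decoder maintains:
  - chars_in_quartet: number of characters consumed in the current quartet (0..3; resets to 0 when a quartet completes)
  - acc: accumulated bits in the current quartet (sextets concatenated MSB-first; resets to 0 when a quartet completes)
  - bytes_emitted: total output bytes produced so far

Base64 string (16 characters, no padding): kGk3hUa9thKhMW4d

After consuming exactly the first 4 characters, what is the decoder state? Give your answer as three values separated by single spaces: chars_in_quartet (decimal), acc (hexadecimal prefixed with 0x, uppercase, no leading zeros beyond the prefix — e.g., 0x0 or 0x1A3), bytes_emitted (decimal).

Answer: 0 0x0 3

Derivation:
After char 0 ('k'=36): chars_in_quartet=1 acc=0x24 bytes_emitted=0
After char 1 ('G'=6): chars_in_quartet=2 acc=0x906 bytes_emitted=0
After char 2 ('k'=36): chars_in_quartet=3 acc=0x241A4 bytes_emitted=0
After char 3 ('3'=55): chars_in_quartet=4 acc=0x906937 -> emit 90 69 37, reset; bytes_emitted=3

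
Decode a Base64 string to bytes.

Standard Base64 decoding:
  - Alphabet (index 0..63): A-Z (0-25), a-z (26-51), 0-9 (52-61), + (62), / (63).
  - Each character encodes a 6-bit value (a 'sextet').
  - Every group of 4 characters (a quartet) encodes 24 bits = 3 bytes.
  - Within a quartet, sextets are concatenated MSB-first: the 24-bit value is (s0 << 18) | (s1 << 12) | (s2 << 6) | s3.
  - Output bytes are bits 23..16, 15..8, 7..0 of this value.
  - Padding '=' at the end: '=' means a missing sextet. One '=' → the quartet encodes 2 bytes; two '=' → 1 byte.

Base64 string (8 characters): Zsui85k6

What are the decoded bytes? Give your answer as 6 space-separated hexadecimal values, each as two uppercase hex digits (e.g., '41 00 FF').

Answer: 66 CB A2 F3 99 3A

Derivation:
After char 0 ('Z'=25): chars_in_quartet=1 acc=0x19 bytes_emitted=0
After char 1 ('s'=44): chars_in_quartet=2 acc=0x66C bytes_emitted=0
After char 2 ('u'=46): chars_in_quartet=3 acc=0x19B2E bytes_emitted=0
After char 3 ('i'=34): chars_in_quartet=4 acc=0x66CBA2 -> emit 66 CB A2, reset; bytes_emitted=3
After char 4 ('8'=60): chars_in_quartet=1 acc=0x3C bytes_emitted=3
After char 5 ('5'=57): chars_in_quartet=2 acc=0xF39 bytes_emitted=3
After char 6 ('k'=36): chars_in_quartet=3 acc=0x3CE64 bytes_emitted=3
After char 7 ('6'=58): chars_in_quartet=4 acc=0xF3993A -> emit F3 99 3A, reset; bytes_emitted=6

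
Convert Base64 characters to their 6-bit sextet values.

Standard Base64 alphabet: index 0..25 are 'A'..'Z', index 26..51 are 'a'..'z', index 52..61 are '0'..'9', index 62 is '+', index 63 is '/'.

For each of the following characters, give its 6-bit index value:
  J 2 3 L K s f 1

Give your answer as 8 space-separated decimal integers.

Answer: 9 54 55 11 10 44 31 53

Derivation:
'J': A..Z range, ord('J') − ord('A') = 9
'2': 0..9 range, 52 + ord('2') − ord('0') = 54
'3': 0..9 range, 52 + ord('3') − ord('0') = 55
'L': A..Z range, ord('L') − ord('A') = 11
'K': A..Z range, ord('K') − ord('A') = 10
's': a..z range, 26 + ord('s') − ord('a') = 44
'f': a..z range, 26 + ord('f') − ord('a') = 31
'1': 0..9 range, 52 + ord('1') − ord('0') = 53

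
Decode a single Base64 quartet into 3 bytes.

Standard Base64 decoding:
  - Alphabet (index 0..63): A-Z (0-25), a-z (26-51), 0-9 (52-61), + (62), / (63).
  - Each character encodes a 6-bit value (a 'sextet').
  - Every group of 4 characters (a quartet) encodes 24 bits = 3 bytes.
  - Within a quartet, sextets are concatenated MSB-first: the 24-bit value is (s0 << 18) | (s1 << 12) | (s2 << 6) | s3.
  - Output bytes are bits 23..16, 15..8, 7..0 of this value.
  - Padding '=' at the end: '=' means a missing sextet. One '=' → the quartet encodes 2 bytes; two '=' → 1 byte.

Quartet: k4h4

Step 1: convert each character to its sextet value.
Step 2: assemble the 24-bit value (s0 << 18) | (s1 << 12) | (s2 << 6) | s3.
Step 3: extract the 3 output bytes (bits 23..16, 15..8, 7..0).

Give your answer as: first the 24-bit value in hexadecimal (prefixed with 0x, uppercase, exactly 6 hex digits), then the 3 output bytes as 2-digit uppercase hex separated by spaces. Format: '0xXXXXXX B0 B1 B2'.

Sextets: k=36, 4=56, h=33, 4=56
24-bit: (36<<18) | (56<<12) | (33<<6) | 56
      = 0x900000 | 0x038000 | 0x000840 | 0x000038
      = 0x938878
Bytes: (v>>16)&0xFF=93, (v>>8)&0xFF=88, v&0xFF=78

Answer: 0x938878 93 88 78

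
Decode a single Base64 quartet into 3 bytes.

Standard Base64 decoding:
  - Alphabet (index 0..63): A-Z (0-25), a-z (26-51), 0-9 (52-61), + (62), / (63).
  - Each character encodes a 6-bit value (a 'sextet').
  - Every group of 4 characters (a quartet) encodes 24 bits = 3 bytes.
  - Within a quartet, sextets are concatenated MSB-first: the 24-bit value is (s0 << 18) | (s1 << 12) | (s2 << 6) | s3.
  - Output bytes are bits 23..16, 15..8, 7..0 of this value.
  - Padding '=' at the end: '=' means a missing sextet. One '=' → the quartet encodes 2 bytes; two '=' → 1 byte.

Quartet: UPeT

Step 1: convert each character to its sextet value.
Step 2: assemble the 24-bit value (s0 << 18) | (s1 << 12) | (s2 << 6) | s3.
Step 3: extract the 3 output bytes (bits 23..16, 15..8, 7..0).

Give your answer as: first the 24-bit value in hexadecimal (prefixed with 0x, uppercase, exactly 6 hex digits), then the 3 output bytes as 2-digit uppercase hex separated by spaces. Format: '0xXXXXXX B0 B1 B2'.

Answer: 0x50F793 50 F7 93

Derivation:
Sextets: U=20, P=15, e=30, T=19
24-bit: (20<<18) | (15<<12) | (30<<6) | 19
      = 0x500000 | 0x00F000 | 0x000780 | 0x000013
      = 0x50F793
Bytes: (v>>16)&0xFF=50, (v>>8)&0xFF=F7, v&0xFF=93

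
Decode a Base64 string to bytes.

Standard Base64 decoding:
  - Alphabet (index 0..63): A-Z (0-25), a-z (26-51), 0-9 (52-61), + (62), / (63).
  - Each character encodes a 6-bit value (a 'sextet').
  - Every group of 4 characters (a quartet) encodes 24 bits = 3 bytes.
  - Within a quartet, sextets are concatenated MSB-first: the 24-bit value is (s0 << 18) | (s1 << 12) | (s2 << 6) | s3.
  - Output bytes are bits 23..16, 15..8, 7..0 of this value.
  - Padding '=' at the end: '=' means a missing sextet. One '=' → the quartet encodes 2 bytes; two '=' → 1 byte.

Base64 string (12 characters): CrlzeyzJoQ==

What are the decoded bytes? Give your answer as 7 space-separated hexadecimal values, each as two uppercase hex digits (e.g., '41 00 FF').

After char 0 ('C'=2): chars_in_quartet=1 acc=0x2 bytes_emitted=0
After char 1 ('r'=43): chars_in_quartet=2 acc=0xAB bytes_emitted=0
After char 2 ('l'=37): chars_in_quartet=3 acc=0x2AE5 bytes_emitted=0
After char 3 ('z'=51): chars_in_quartet=4 acc=0xAB973 -> emit 0A B9 73, reset; bytes_emitted=3
After char 4 ('e'=30): chars_in_quartet=1 acc=0x1E bytes_emitted=3
After char 5 ('y'=50): chars_in_quartet=2 acc=0x7B2 bytes_emitted=3
After char 6 ('z'=51): chars_in_quartet=3 acc=0x1ECB3 bytes_emitted=3
After char 7 ('J'=9): chars_in_quartet=4 acc=0x7B2CC9 -> emit 7B 2C C9, reset; bytes_emitted=6
After char 8 ('o'=40): chars_in_quartet=1 acc=0x28 bytes_emitted=6
After char 9 ('Q'=16): chars_in_quartet=2 acc=0xA10 bytes_emitted=6
Padding '==': partial quartet acc=0xA10 -> emit A1; bytes_emitted=7

Answer: 0A B9 73 7B 2C C9 A1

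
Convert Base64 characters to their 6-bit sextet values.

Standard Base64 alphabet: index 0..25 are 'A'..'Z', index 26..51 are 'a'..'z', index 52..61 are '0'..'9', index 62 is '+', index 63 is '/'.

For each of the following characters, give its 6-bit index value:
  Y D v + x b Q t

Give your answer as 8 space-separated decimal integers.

'Y': A..Z range, ord('Y') − ord('A') = 24
'D': A..Z range, ord('D') − ord('A') = 3
'v': a..z range, 26 + ord('v') − ord('a') = 47
'+': index 62
'x': a..z range, 26 + ord('x') − ord('a') = 49
'b': a..z range, 26 + ord('b') − ord('a') = 27
'Q': A..Z range, ord('Q') − ord('A') = 16
't': a..z range, 26 + ord('t') − ord('a') = 45

Answer: 24 3 47 62 49 27 16 45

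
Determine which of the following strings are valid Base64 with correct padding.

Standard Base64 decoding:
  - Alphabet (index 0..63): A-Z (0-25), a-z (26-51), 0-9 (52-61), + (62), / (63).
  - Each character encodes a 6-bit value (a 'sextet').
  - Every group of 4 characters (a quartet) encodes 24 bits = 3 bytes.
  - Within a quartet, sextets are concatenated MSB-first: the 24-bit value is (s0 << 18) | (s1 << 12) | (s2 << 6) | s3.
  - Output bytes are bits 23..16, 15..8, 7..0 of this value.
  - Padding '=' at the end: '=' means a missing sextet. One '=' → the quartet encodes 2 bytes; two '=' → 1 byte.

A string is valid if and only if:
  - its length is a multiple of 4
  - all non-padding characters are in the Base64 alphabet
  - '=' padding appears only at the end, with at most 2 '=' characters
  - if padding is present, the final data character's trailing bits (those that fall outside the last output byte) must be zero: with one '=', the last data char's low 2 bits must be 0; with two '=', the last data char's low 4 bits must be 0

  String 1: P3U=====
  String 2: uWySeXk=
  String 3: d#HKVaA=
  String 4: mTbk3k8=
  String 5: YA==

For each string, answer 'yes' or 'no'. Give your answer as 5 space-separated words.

String 1: 'P3U=====' → invalid (5 pad chars (max 2))
String 2: 'uWySeXk=' → valid
String 3: 'd#HKVaA=' → invalid (bad char(s): ['#'])
String 4: 'mTbk3k8=' → valid
String 5: 'YA==' → valid

Answer: no yes no yes yes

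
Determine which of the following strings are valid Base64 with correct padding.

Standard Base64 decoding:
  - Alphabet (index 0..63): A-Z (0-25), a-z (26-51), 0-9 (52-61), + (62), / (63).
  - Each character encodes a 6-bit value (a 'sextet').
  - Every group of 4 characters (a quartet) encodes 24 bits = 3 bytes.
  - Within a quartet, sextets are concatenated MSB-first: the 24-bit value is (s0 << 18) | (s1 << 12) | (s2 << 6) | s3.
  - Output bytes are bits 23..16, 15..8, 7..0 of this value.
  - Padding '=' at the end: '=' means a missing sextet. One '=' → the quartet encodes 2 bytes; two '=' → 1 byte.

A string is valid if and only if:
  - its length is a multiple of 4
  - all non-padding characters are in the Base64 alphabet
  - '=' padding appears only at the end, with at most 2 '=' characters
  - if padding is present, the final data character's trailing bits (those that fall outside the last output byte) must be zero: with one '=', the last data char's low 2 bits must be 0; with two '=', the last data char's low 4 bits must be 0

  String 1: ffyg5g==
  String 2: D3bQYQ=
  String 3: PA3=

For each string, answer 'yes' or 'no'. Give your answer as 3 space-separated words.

Answer: yes no no

Derivation:
String 1: 'ffyg5g==' → valid
String 2: 'D3bQYQ=' → invalid (len=7 not mult of 4)
String 3: 'PA3=' → invalid (bad trailing bits)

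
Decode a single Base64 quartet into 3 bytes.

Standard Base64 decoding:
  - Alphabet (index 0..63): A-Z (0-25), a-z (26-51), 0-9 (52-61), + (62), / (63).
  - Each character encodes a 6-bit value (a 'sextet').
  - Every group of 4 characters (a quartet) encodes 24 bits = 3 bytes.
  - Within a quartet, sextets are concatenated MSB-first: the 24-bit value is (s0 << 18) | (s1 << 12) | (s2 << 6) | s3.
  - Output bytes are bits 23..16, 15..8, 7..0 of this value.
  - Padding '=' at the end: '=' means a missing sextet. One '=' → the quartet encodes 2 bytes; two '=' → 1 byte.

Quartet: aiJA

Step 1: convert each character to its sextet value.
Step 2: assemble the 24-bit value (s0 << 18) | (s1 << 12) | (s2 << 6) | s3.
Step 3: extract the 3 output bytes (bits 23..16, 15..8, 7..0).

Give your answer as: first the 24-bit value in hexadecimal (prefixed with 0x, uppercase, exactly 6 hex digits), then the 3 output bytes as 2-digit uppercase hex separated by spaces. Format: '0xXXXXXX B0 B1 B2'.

Answer: 0x6A2240 6A 22 40

Derivation:
Sextets: a=26, i=34, J=9, A=0
24-bit: (26<<18) | (34<<12) | (9<<6) | 0
      = 0x680000 | 0x022000 | 0x000240 | 0x000000
      = 0x6A2240
Bytes: (v>>16)&0xFF=6A, (v>>8)&0xFF=22, v&0xFF=40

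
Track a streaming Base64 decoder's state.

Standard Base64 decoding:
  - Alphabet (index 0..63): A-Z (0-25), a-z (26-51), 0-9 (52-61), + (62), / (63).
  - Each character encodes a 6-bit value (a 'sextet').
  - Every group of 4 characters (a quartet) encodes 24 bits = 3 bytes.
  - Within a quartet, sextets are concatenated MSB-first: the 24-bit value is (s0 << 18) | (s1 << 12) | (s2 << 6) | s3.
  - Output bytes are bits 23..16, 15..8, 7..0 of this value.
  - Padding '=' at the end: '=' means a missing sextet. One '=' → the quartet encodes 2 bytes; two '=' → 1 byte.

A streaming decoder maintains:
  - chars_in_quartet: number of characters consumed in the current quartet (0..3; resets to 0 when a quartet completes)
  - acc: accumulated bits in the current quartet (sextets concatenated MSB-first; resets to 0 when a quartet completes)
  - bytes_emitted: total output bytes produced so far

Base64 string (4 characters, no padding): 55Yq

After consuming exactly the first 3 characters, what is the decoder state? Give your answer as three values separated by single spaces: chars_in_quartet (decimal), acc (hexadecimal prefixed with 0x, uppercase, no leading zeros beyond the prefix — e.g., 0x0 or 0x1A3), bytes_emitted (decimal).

After char 0 ('5'=57): chars_in_quartet=1 acc=0x39 bytes_emitted=0
After char 1 ('5'=57): chars_in_quartet=2 acc=0xE79 bytes_emitted=0
After char 2 ('Y'=24): chars_in_quartet=3 acc=0x39E58 bytes_emitted=0

Answer: 3 0x39E58 0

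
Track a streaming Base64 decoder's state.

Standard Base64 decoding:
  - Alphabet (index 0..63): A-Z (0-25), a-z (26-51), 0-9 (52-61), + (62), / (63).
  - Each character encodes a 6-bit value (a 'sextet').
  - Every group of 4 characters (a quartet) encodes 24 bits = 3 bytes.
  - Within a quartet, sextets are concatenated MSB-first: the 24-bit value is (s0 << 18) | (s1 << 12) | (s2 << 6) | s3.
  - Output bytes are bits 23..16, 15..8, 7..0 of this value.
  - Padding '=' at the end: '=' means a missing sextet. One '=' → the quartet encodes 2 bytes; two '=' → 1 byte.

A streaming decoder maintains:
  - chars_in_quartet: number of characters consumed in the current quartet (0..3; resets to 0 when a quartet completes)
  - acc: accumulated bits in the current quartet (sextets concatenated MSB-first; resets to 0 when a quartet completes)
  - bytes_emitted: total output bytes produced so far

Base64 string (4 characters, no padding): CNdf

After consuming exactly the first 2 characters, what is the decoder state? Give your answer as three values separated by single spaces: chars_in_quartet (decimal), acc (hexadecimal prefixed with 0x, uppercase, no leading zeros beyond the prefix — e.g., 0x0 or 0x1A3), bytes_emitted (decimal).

Answer: 2 0x8D 0

Derivation:
After char 0 ('C'=2): chars_in_quartet=1 acc=0x2 bytes_emitted=0
After char 1 ('N'=13): chars_in_quartet=2 acc=0x8D bytes_emitted=0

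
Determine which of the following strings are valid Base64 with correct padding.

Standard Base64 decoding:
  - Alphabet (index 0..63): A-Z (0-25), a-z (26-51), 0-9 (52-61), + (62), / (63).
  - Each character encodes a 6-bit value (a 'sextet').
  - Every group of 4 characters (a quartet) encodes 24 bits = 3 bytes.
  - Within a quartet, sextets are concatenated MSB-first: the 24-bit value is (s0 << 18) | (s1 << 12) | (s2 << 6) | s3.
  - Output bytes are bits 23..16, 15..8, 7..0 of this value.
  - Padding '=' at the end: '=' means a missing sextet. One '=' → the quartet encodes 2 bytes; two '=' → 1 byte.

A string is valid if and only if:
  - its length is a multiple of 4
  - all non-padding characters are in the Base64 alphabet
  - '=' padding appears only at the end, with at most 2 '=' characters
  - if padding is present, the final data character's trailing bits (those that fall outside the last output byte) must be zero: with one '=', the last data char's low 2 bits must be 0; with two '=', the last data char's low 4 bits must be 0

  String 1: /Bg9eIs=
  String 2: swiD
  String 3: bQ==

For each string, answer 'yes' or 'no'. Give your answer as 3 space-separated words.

String 1: '/Bg9eIs=' → valid
String 2: 'swiD' → valid
String 3: 'bQ==' → valid

Answer: yes yes yes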